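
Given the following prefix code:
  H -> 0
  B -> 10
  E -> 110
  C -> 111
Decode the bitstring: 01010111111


Decoding step by step:
Bits 0 -> H
Bits 10 -> B
Bits 10 -> B
Bits 111 -> C
Bits 111 -> C


Decoded message: HBBCC


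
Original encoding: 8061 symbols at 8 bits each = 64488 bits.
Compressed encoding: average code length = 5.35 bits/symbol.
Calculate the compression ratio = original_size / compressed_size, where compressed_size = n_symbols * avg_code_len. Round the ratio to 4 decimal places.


original_size = n_symbols * orig_bits = 8061 * 8 = 64488 bits
compressed_size = n_symbols * avg_code_len = 8061 * 5.35 = 43126.35 bits
ratio = original_size / compressed_size = 64488 / 43126.35 = 1.4953

Compression ratio = 1.4953


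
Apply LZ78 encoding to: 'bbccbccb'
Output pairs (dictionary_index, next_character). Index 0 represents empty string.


LZ78 encoding steps:
Dictionary: {0: ''}
Step 1: w='' (idx 0), next='b' -> output (0, 'b'), add 'b' as idx 1
Step 2: w='b' (idx 1), next='c' -> output (1, 'c'), add 'bc' as idx 2
Step 3: w='' (idx 0), next='c' -> output (0, 'c'), add 'c' as idx 3
Step 4: w='bc' (idx 2), next='c' -> output (2, 'c'), add 'bcc' as idx 4
Step 5: w='b' (idx 1), end of input -> output (1, '')


Encoded: [(0, 'b'), (1, 'c'), (0, 'c'), (2, 'c'), (1, '')]


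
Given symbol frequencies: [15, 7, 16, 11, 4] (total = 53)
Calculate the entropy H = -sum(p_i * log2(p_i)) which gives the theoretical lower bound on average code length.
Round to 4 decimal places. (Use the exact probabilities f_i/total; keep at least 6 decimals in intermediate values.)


Per-symbol terms -p_i * log2(p_i) with p_i = f_i/53:
  p = 15/53 = 0.283019: log2(p) = -1.821030, -p*log2(p) = 0.515386
  p = 7/53 = 0.132075: log2(p) = -2.920566, -p*log2(p) = 0.385735
  p = 16/53 = 0.301887: log2(p) = -1.727920, -p*log2(p) = 0.521636
  p = 11/53 = 0.207547: log2(p) = -2.268489, -p*log2(p) = 0.470818
  p = 4/53 = 0.075472: log2(p) = -3.727920, -p*log2(p) = 0.281352
H = 0.515386 + 0.385735 + 0.521636 + 0.470818 + 0.281352 = 2.174927

H = 2.1749 bits/symbol


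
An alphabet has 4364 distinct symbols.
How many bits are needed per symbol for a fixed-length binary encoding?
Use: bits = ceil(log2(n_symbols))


log2(4364) = 12.0914
Bracket: 2^12 = 4096 < 4364 <= 2^13 = 8192
So ceil(log2(4364)) = 13

bits = ceil(log2(4364)) = ceil(12.0914) = 13 bits


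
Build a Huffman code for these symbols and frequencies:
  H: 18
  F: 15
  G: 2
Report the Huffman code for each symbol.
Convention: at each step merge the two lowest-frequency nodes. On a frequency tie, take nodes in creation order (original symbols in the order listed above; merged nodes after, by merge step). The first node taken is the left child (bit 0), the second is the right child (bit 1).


Huffman tree construction:
Step 1: Merge G(2) + F(15) = 17
Step 2: Merge (G+F)(17) + H(18) = 35
Read each symbol's code off the tree from the root (left child = 0, right child = 1).

Codes:
  H: 1 (length 1)
  F: 01 (length 2)
  G: 00 (length 2)
Average code length: 52/35 = 1.4857 bits/symbol


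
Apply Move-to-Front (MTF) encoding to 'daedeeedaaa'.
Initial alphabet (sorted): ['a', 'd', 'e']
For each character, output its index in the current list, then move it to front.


MTF encoding:
'd': index 1 in ['a', 'd', 'e'] -> ['d', 'a', 'e']
'a': index 1 in ['d', 'a', 'e'] -> ['a', 'd', 'e']
'e': index 2 in ['a', 'd', 'e'] -> ['e', 'a', 'd']
'd': index 2 in ['e', 'a', 'd'] -> ['d', 'e', 'a']
'e': index 1 in ['d', 'e', 'a'] -> ['e', 'd', 'a']
'e': index 0 in ['e', 'd', 'a'] -> ['e', 'd', 'a']
'e': index 0 in ['e', 'd', 'a'] -> ['e', 'd', 'a']
'd': index 1 in ['e', 'd', 'a'] -> ['d', 'e', 'a']
'a': index 2 in ['d', 'e', 'a'] -> ['a', 'd', 'e']
'a': index 0 in ['a', 'd', 'e'] -> ['a', 'd', 'e']
'a': index 0 in ['a', 'd', 'e'] -> ['a', 'd', 'e']


Output: [1, 1, 2, 2, 1, 0, 0, 1, 2, 0, 0]


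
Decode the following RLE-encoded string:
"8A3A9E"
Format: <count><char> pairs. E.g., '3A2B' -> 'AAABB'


Expanding each <count><char> pair:
  8A -> 'AAAAAAAA'
  3A -> 'AAA'
  9E -> 'EEEEEEEEE'

Decoded = AAAAAAAAAAAEEEEEEEEE


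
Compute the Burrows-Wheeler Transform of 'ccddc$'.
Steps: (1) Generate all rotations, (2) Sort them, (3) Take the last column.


Rotations (sorted):
  0: $ccddc -> last char: c
  1: c$ccdd -> last char: d
  2: ccddc$ -> last char: $
  3: cddc$c -> last char: c
  4: dc$ccd -> last char: d
  5: ddc$cc -> last char: c


BWT = cd$cdc


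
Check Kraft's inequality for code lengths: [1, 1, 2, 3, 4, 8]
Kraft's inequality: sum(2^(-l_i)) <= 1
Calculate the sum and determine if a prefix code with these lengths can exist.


Sum = 2^(-1) + 2^(-1) + 2^(-2) + 2^(-3) + 2^(-4) + 2^(-8)
    = 0.5 + 0.5 + 0.25 + 0.125 + 0.0625 + 0.00390625
    = 369/256 = 1.44140625
Since 1.44140625 > 1, Kraft's inequality is NOT satisfied.
A prefix code with these lengths CANNOT exist.

Kraft sum = 1.44140625. Not satisfied.


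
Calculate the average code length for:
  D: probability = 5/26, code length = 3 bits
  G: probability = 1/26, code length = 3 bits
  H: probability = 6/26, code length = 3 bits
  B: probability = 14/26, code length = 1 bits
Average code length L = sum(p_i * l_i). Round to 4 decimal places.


Weighted contributions p_i * l_i:
  D: (5/26) * 3 = 15/26
  G: (1/26) * 3 = 3/26
  H: (6/26) * 3 = 18/26
  B: (14/26) * 1 = 14/26
Sum = (15 + 3 + 18 + 14)/26 = 50/26

L = 50/26 = 1.9231 bits/symbol


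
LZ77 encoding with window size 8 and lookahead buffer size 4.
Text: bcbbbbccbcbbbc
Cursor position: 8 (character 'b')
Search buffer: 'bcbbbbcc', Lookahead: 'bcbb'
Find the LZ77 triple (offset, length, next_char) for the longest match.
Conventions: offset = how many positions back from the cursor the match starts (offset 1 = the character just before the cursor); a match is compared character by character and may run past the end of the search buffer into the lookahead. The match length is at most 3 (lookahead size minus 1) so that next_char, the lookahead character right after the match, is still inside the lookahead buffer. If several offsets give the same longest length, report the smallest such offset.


Try each offset into the search buffer:
  offset=1 (pos 7, char 'c'): match length 0
  offset=2 (pos 6, char 'c'): match length 0
  offset=3 (pos 5, char 'b'): match length 2
  offset=4 (pos 4, char 'b'): match length 1
  offset=5 (pos 3, char 'b'): match length 1
  offset=6 (pos 2, char 'b'): match length 1
  offset=7 (pos 1, char 'c'): match length 0
  offset=8 (pos 0, char 'b'): match length 3
Longest match has length 3 at offset 8.
next_char = character at position 8 + 3 = 11 -> 'b'

Best match: offset=8, length=3 (matching 'bcb' starting at position 0)
LZ77 triple: (8, 3, 'b')


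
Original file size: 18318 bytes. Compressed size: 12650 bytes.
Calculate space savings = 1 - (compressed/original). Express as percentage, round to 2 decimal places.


ratio = compressed/original = 12650/18318 = 0.690578
savings = 1 - ratio = 1 - 0.690578 = 0.309422
as a percentage: 0.309422 * 100 = 30.94%

Space savings = 1 - 12650/18318 = 30.94%


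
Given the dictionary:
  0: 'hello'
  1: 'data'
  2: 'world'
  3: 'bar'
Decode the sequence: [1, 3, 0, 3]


Look up each index in the dictionary:
  1 -> 'data'
  3 -> 'bar'
  0 -> 'hello'
  3 -> 'bar'

Decoded: "data bar hello bar"


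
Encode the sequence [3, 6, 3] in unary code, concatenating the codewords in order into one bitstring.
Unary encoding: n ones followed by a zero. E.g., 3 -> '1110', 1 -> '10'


Encode each number as n ones followed by a terminating 0:
  3 -> 1110 (4 bits)
  6 -> 1111110 (7 bits)
  3 -> 1110 (4 bits)
Total length = 4 + 7 + 4 = 15 bits.

Unary([3, 6, 3]) = 111011111101110 (15 bits)


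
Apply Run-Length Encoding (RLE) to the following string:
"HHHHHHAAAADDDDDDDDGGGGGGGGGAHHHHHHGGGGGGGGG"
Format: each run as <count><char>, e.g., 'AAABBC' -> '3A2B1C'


Scanning runs left to right:
  i=0: run of 'H' x 6 -> '6H'
  i=6: run of 'A' x 4 -> '4A'
  i=10: run of 'D' x 8 -> '8D'
  i=18: run of 'G' x 9 -> '9G'
  i=27: run of 'A' x 1 -> '1A'
  i=28: run of 'H' x 6 -> '6H'
  i=34: run of 'G' x 9 -> '9G'

RLE = 6H4A8D9G1A6H9G


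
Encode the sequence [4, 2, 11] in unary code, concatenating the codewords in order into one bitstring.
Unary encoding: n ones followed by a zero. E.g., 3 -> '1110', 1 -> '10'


Encode each number as n ones followed by a terminating 0:
  4 -> 11110 (5 bits)
  2 -> 110 (3 bits)
  11 -> 111111111110 (12 bits)
Total length = 5 + 3 + 12 = 20 bits.

Unary([4, 2, 11]) = 11110110111111111110 (20 bits)


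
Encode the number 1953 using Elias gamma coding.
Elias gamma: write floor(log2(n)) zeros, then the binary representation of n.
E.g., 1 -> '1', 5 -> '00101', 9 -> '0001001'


num_bits = floor(log2(1953)) + 1 = 11
leading_zeros = num_bits - 1 = 10
binary(1953) = 11110100001

Elias gamma(1953) = '0000000000' + '11110100001' = 000000000011110100001 (21 bits)


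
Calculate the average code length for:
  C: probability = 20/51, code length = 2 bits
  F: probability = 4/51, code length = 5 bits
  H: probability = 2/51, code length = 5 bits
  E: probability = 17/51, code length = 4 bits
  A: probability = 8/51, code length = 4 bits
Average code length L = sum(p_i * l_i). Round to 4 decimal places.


Weighted contributions p_i * l_i:
  C: (20/51) * 2 = 40/51
  F: (4/51) * 5 = 20/51
  H: (2/51) * 5 = 10/51
  E: (17/51) * 4 = 68/51
  A: (8/51) * 4 = 32/51
Sum = (40 + 20 + 10 + 68 + 32)/51 = 170/51

L = 170/51 = 3.3333 bits/symbol


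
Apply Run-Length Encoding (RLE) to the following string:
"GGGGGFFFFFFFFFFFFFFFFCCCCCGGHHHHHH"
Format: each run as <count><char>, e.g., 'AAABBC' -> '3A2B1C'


Scanning runs left to right:
  i=0: run of 'G' x 5 -> '5G'
  i=5: run of 'F' x 16 -> '16F'
  i=21: run of 'C' x 5 -> '5C'
  i=26: run of 'G' x 2 -> '2G'
  i=28: run of 'H' x 6 -> '6H'

RLE = 5G16F5C2G6H


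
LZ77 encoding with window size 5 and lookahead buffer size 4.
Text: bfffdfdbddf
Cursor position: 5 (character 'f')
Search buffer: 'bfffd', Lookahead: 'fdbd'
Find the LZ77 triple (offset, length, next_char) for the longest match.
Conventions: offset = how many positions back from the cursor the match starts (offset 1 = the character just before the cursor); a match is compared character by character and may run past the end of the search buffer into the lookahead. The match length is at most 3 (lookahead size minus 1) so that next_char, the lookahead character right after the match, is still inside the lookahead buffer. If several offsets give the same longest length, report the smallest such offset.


Try each offset into the search buffer:
  offset=1 (pos 4, char 'd'): match length 0
  offset=2 (pos 3, char 'f'): match length 2
  offset=3 (pos 2, char 'f'): match length 1
  offset=4 (pos 1, char 'f'): match length 1
  offset=5 (pos 0, char 'b'): match length 0
Longest match has length 2 at offset 2.
next_char = character at position 5 + 2 = 7 -> 'b'

Best match: offset=2, length=2 (matching 'fd' starting at position 3)
LZ77 triple: (2, 2, 'b')


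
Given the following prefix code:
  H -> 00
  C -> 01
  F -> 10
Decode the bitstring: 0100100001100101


Decoding step by step:
Bits 01 -> C
Bits 00 -> H
Bits 10 -> F
Bits 00 -> H
Bits 01 -> C
Bits 10 -> F
Bits 01 -> C
Bits 01 -> C


Decoded message: CHFHCFCC


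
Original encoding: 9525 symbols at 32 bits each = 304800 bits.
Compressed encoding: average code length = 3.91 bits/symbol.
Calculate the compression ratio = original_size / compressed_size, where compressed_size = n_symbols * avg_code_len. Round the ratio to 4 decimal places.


original_size = n_symbols * orig_bits = 9525 * 32 = 304800 bits
compressed_size = n_symbols * avg_code_len = 9525 * 3.91 = 37242.75 bits
ratio = original_size / compressed_size = 304800 / 37242.75 = 8.1841

Compression ratio = 8.1841


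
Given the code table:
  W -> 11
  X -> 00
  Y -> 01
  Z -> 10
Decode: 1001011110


Decoding:
10 -> Z
01 -> Y
01 -> Y
11 -> W
10 -> Z


Result: ZYYWZ


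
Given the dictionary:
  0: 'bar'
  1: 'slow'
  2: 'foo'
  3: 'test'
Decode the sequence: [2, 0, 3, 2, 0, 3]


Look up each index in the dictionary:
  2 -> 'foo'
  0 -> 'bar'
  3 -> 'test'
  2 -> 'foo'
  0 -> 'bar'
  3 -> 'test'

Decoded: "foo bar test foo bar test"


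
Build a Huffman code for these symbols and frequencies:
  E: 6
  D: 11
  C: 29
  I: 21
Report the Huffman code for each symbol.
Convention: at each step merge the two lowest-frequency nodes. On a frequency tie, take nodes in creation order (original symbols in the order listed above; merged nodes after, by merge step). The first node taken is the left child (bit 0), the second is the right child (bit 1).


Huffman tree construction:
Step 1: Merge E(6) + D(11) = 17
Step 2: Merge (E+D)(17) + I(21) = 38
Step 3: Merge C(29) + ((E+D)+I)(38) = 67
Read each symbol's code off the tree from the root (left child = 0, right child = 1).

Codes:
  E: 100 (length 3)
  D: 101 (length 3)
  C: 0 (length 1)
  I: 11 (length 2)
Average code length: 122/67 = 1.8209 bits/symbol


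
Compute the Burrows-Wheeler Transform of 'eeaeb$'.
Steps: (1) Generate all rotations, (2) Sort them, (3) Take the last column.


Rotations (sorted):
  0: $eeaeb -> last char: b
  1: aeb$ee -> last char: e
  2: b$eeae -> last char: e
  3: eaeb$e -> last char: e
  4: eb$eea -> last char: a
  5: eeaeb$ -> last char: $


BWT = beeea$


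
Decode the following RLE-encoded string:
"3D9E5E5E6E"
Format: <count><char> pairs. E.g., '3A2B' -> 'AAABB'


Expanding each <count><char> pair:
  3D -> 'DDD'
  9E -> 'EEEEEEEEE'
  5E -> 'EEEEE'
  5E -> 'EEEEE'
  6E -> 'EEEEEE'

Decoded = DDDEEEEEEEEEEEEEEEEEEEEEEEEE


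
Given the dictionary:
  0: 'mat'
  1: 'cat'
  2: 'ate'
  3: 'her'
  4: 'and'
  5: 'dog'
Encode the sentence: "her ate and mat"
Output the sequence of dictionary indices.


Look up each word in the dictionary:
  'her' -> 3
  'ate' -> 2
  'and' -> 4
  'mat' -> 0

Encoded: [3, 2, 4, 0]


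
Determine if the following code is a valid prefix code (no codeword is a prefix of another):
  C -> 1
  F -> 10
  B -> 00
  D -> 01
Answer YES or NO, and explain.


Checking each pair (does one codeword prefix another?):
  C='1' vs F='10': prefix -- VIOLATION

NO -- this is NOT a valid prefix code. C (1) is a prefix of F (10).


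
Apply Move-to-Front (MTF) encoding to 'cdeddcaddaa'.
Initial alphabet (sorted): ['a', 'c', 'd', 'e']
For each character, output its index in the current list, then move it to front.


MTF encoding:
'c': index 1 in ['a', 'c', 'd', 'e'] -> ['c', 'a', 'd', 'e']
'd': index 2 in ['c', 'a', 'd', 'e'] -> ['d', 'c', 'a', 'e']
'e': index 3 in ['d', 'c', 'a', 'e'] -> ['e', 'd', 'c', 'a']
'd': index 1 in ['e', 'd', 'c', 'a'] -> ['d', 'e', 'c', 'a']
'd': index 0 in ['d', 'e', 'c', 'a'] -> ['d', 'e', 'c', 'a']
'c': index 2 in ['d', 'e', 'c', 'a'] -> ['c', 'd', 'e', 'a']
'a': index 3 in ['c', 'd', 'e', 'a'] -> ['a', 'c', 'd', 'e']
'd': index 2 in ['a', 'c', 'd', 'e'] -> ['d', 'a', 'c', 'e']
'd': index 0 in ['d', 'a', 'c', 'e'] -> ['d', 'a', 'c', 'e']
'a': index 1 in ['d', 'a', 'c', 'e'] -> ['a', 'd', 'c', 'e']
'a': index 0 in ['a', 'd', 'c', 'e'] -> ['a', 'd', 'c', 'e']


Output: [1, 2, 3, 1, 0, 2, 3, 2, 0, 1, 0]


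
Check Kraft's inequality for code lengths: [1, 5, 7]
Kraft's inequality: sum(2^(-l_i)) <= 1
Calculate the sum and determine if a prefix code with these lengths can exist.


Sum = 2^(-1) + 2^(-5) + 2^(-7)
    = 0.5 + 0.03125 + 0.0078125
    = 69/128 = 0.5390625
Since 0.5390625 <= 1, Kraft's inequality IS satisfied.
A prefix code with these lengths CAN exist.

Kraft sum = 0.5390625. Satisfied.


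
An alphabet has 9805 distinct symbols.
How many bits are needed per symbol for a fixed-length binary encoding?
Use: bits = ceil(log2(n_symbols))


log2(9805) = 13.2593
Bracket: 2^13 = 8192 < 9805 <= 2^14 = 16384
So ceil(log2(9805)) = 14

bits = ceil(log2(9805)) = ceil(13.2593) = 14 bits


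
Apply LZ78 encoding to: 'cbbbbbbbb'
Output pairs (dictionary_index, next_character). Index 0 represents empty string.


LZ78 encoding steps:
Dictionary: {0: ''}
Step 1: w='' (idx 0), next='c' -> output (0, 'c'), add 'c' as idx 1
Step 2: w='' (idx 0), next='b' -> output (0, 'b'), add 'b' as idx 2
Step 3: w='b' (idx 2), next='b' -> output (2, 'b'), add 'bb' as idx 3
Step 4: w='bb' (idx 3), next='b' -> output (3, 'b'), add 'bbb' as idx 4
Step 5: w='bb' (idx 3), end of input -> output (3, '')


Encoded: [(0, 'c'), (0, 'b'), (2, 'b'), (3, 'b'), (3, '')]


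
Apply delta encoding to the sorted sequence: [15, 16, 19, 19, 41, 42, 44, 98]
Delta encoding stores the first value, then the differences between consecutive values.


First value: 15
Deltas:
  16 - 15 = 1
  19 - 16 = 3
  19 - 19 = 0
  41 - 19 = 22
  42 - 41 = 1
  44 - 42 = 2
  98 - 44 = 54


Delta encoded: [15, 1, 3, 0, 22, 1, 2, 54]


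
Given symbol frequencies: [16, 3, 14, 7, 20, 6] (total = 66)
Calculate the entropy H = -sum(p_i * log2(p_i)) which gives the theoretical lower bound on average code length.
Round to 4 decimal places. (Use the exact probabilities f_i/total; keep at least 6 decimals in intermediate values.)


Per-symbol terms -p_i * log2(p_i) with p_i = f_i/66:
  p = 16/66 = 0.242424: log2(p) = -2.044394, -p*log2(p) = 0.495611
  p = 3/66 = 0.045455: log2(p) = -4.459432, -p*log2(p) = 0.202701
  p = 14/66 = 0.212121: log2(p) = -2.237039, -p*log2(p) = 0.474523
  p = 7/66 = 0.106061: log2(p) = -3.237039, -p*log2(p) = 0.343322
  p = 20/66 = 0.303030: log2(p) = -1.722466, -p*log2(p) = 0.521959
  p = 6/66 = 0.090909: log2(p) = -3.459432, -p*log2(p) = 0.314494
H = 0.495611 + 0.202701 + 0.474523 + 0.343322 + 0.521959 + 0.314494 = 2.352610

H = 2.3526 bits/symbol


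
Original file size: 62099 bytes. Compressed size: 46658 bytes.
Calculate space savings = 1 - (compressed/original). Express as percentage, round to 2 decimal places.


ratio = compressed/original = 46658/62099 = 0.751349
savings = 1 - ratio = 1 - 0.751349 = 0.248651
as a percentage: 0.248651 * 100 = 24.87%

Space savings = 1 - 46658/62099 = 24.87%


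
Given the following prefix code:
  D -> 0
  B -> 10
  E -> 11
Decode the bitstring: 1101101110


Decoding step by step:
Bits 11 -> E
Bits 0 -> D
Bits 11 -> E
Bits 0 -> D
Bits 11 -> E
Bits 10 -> B


Decoded message: EDEDEB


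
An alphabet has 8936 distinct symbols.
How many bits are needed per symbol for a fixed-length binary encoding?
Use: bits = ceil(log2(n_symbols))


log2(8936) = 13.1254
Bracket: 2^13 = 8192 < 8936 <= 2^14 = 16384
So ceil(log2(8936)) = 14

bits = ceil(log2(8936)) = ceil(13.1254) = 14 bits


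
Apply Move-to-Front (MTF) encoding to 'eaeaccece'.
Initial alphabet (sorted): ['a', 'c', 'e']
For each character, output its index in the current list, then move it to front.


MTF encoding:
'e': index 2 in ['a', 'c', 'e'] -> ['e', 'a', 'c']
'a': index 1 in ['e', 'a', 'c'] -> ['a', 'e', 'c']
'e': index 1 in ['a', 'e', 'c'] -> ['e', 'a', 'c']
'a': index 1 in ['e', 'a', 'c'] -> ['a', 'e', 'c']
'c': index 2 in ['a', 'e', 'c'] -> ['c', 'a', 'e']
'c': index 0 in ['c', 'a', 'e'] -> ['c', 'a', 'e']
'e': index 2 in ['c', 'a', 'e'] -> ['e', 'c', 'a']
'c': index 1 in ['e', 'c', 'a'] -> ['c', 'e', 'a']
'e': index 1 in ['c', 'e', 'a'] -> ['e', 'c', 'a']


Output: [2, 1, 1, 1, 2, 0, 2, 1, 1]


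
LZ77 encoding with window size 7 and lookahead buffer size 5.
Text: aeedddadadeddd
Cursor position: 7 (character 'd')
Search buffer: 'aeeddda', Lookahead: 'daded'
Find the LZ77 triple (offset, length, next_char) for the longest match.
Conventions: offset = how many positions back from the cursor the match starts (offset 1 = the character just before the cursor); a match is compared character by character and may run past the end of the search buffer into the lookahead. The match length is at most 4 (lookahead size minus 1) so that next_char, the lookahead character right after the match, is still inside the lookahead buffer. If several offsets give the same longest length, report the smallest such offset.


Try each offset into the search buffer:
  offset=1 (pos 6, char 'a'): match length 0
  offset=2 (pos 5, char 'd'): match length 3
  offset=3 (pos 4, char 'd'): match length 1
  offset=4 (pos 3, char 'd'): match length 1
  offset=5 (pos 2, char 'e'): match length 0
  offset=6 (pos 1, char 'e'): match length 0
  offset=7 (pos 0, char 'a'): match length 0
Longest match has length 3 at offset 2.
next_char = character at position 7 + 3 = 10 -> 'e'

Best match: offset=2, length=3 (matching 'dad' starting at position 5)
LZ77 triple: (2, 3, 'e')


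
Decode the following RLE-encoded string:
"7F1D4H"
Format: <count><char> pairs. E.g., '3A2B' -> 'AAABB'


Expanding each <count><char> pair:
  7F -> 'FFFFFFF'
  1D -> 'D'
  4H -> 'HHHH'

Decoded = FFFFFFFDHHHH


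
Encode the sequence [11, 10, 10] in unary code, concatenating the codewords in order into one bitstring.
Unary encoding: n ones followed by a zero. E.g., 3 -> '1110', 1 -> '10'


Encode each number as n ones followed by a terminating 0:
  11 -> 111111111110 (12 bits)
  10 -> 11111111110 (11 bits)
  10 -> 11111111110 (11 bits)
Total length = 12 + 11 + 11 = 34 bits.

Unary([11, 10, 10]) = 1111111111101111111111011111111110 (34 bits)


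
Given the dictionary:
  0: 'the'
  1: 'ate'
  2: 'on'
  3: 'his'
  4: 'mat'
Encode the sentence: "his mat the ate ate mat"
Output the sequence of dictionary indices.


Look up each word in the dictionary:
  'his' -> 3
  'mat' -> 4
  'the' -> 0
  'ate' -> 1
  'ate' -> 1
  'mat' -> 4

Encoded: [3, 4, 0, 1, 1, 4]


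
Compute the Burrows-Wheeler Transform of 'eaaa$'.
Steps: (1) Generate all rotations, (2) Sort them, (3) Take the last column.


Rotations (sorted):
  0: $eaaa -> last char: a
  1: a$eaa -> last char: a
  2: aa$ea -> last char: a
  3: aaa$e -> last char: e
  4: eaaa$ -> last char: $


BWT = aaae$


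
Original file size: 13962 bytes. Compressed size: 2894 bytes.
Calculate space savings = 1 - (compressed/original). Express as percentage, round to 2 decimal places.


ratio = compressed/original = 2894/13962 = 0.207277
savings = 1 - ratio = 1 - 0.207277 = 0.792723
as a percentage: 0.792723 * 100 = 79.27%

Space savings = 1 - 2894/13962 = 79.27%


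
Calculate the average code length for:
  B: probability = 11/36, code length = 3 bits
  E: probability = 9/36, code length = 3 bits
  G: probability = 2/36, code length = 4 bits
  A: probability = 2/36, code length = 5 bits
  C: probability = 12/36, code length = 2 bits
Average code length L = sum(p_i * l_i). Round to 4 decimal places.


Weighted contributions p_i * l_i:
  B: (11/36) * 3 = 33/36
  E: (9/36) * 3 = 27/36
  G: (2/36) * 4 = 8/36
  A: (2/36) * 5 = 10/36
  C: (12/36) * 2 = 24/36
Sum = (33 + 27 + 8 + 10 + 24)/36 = 102/36

L = 102/36 = 2.8333 bits/symbol


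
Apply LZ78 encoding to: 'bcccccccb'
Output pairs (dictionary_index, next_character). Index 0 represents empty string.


LZ78 encoding steps:
Dictionary: {0: ''}
Step 1: w='' (idx 0), next='b' -> output (0, 'b'), add 'b' as idx 1
Step 2: w='' (idx 0), next='c' -> output (0, 'c'), add 'c' as idx 2
Step 3: w='c' (idx 2), next='c' -> output (2, 'c'), add 'cc' as idx 3
Step 4: w='cc' (idx 3), next='c' -> output (3, 'c'), add 'ccc' as idx 4
Step 5: w='c' (idx 2), next='b' -> output (2, 'b'), add 'cb' as idx 5


Encoded: [(0, 'b'), (0, 'c'), (2, 'c'), (3, 'c'), (2, 'b')]


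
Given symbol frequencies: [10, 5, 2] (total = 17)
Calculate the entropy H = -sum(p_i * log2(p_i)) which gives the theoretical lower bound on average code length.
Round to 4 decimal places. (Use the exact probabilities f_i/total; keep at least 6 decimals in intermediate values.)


Per-symbol terms -p_i * log2(p_i) with p_i = f_i/17:
  p = 10/17 = 0.588235: log2(p) = -0.765535, -p*log2(p) = 0.450315
  p = 5/17 = 0.294118: log2(p) = -1.765535, -p*log2(p) = 0.519275
  p = 2/17 = 0.117647: log2(p) = -3.087463, -p*log2(p) = 0.363231
H = 0.450315 + 0.519275 + 0.363231 = 1.332821

H = 1.3328 bits/symbol


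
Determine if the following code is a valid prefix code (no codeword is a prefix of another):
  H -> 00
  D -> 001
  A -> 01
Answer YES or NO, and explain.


Checking each pair (does one codeword prefix another?):
  H='00' vs D='001': prefix -- VIOLATION

NO -- this is NOT a valid prefix code. H (00) is a prefix of D (001).


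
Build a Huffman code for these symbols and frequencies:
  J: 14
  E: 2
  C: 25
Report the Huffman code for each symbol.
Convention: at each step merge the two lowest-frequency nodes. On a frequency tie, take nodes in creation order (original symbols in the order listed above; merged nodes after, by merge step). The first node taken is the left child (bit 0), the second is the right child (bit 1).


Huffman tree construction:
Step 1: Merge E(2) + J(14) = 16
Step 2: Merge (E+J)(16) + C(25) = 41
Read each symbol's code off the tree from the root (left child = 0, right child = 1).

Codes:
  J: 01 (length 2)
  E: 00 (length 2)
  C: 1 (length 1)
Average code length: 57/41 = 1.3902 bits/symbol


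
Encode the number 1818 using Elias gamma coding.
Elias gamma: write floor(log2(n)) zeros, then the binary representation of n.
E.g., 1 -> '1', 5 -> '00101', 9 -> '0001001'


num_bits = floor(log2(1818)) + 1 = 11
leading_zeros = num_bits - 1 = 10
binary(1818) = 11100011010

Elias gamma(1818) = '0000000000' + '11100011010' = 000000000011100011010 (21 bits)


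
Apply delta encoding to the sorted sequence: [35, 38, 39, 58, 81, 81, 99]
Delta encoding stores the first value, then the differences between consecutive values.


First value: 35
Deltas:
  38 - 35 = 3
  39 - 38 = 1
  58 - 39 = 19
  81 - 58 = 23
  81 - 81 = 0
  99 - 81 = 18


Delta encoded: [35, 3, 1, 19, 23, 0, 18]


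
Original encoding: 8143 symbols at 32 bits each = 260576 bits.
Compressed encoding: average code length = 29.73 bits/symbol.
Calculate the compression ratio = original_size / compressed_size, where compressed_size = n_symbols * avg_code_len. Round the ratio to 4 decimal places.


original_size = n_symbols * orig_bits = 8143 * 32 = 260576 bits
compressed_size = n_symbols * avg_code_len = 8143 * 29.73 = 242091.39 bits
ratio = original_size / compressed_size = 260576 / 242091.39 = 1.0764

Compression ratio = 1.0764


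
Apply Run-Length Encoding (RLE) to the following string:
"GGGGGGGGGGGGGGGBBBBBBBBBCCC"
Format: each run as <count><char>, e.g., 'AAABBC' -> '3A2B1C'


Scanning runs left to right:
  i=0: run of 'G' x 15 -> '15G'
  i=15: run of 'B' x 9 -> '9B'
  i=24: run of 'C' x 3 -> '3C'

RLE = 15G9B3C


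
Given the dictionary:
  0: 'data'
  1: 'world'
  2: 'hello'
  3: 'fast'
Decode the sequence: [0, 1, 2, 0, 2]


Look up each index in the dictionary:
  0 -> 'data'
  1 -> 'world'
  2 -> 'hello'
  0 -> 'data'
  2 -> 'hello'

Decoded: "data world hello data hello"


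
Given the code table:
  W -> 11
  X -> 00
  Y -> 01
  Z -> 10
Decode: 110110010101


Decoding:
11 -> W
01 -> Y
10 -> Z
01 -> Y
01 -> Y
01 -> Y


Result: WYZYYY


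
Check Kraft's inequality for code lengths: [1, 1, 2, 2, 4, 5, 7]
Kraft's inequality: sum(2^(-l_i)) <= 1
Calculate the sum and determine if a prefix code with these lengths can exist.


Sum = 2^(-1) + 2^(-1) + 2^(-2) + 2^(-2) + 2^(-4) + 2^(-5) + 2^(-7)
    = 0.5 + 0.5 + 0.25 + 0.25 + 0.0625 + 0.03125 + 0.0078125
    = 205/128 = 1.6015625
Since 1.6015625 > 1, Kraft's inequality is NOT satisfied.
A prefix code with these lengths CANNOT exist.

Kraft sum = 1.6015625. Not satisfied.


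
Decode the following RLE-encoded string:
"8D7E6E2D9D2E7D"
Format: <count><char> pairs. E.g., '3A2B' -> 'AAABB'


Expanding each <count><char> pair:
  8D -> 'DDDDDDDD'
  7E -> 'EEEEEEE'
  6E -> 'EEEEEE'
  2D -> 'DD'
  9D -> 'DDDDDDDDD'
  2E -> 'EE'
  7D -> 'DDDDDDD'

Decoded = DDDDDDDDEEEEEEEEEEEEEDDDDDDDDDDDEEDDDDDDD


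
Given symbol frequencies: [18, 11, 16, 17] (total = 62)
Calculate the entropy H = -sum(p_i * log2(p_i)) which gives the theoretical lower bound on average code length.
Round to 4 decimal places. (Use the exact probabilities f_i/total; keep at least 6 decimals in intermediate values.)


Per-symbol terms -p_i * log2(p_i) with p_i = f_i/62:
  p = 18/62 = 0.290323: log2(p) = -1.784271, -p*log2(p) = 0.518014
  p = 11/62 = 0.177419: log2(p) = -2.494765, -p*log2(p) = 0.442620
  p = 16/62 = 0.258065: log2(p) = -1.954196, -p*log2(p) = 0.504309
  p = 17/62 = 0.274194: log2(p) = -1.866733, -p*log2(p) = 0.511846
H = 0.518014 + 0.442620 + 0.504309 + 0.511846 = 1.976789

H = 1.9768 bits/symbol


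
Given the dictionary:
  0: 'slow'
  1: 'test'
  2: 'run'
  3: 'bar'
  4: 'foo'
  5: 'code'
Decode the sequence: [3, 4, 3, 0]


Look up each index in the dictionary:
  3 -> 'bar'
  4 -> 'foo'
  3 -> 'bar'
  0 -> 'slow'

Decoded: "bar foo bar slow"


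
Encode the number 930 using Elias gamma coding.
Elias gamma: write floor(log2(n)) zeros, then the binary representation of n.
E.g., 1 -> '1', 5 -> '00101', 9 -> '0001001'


num_bits = floor(log2(930)) + 1 = 10
leading_zeros = num_bits - 1 = 9
binary(930) = 1110100010

Elias gamma(930) = '000000000' + '1110100010' = 0000000001110100010 (19 bits)


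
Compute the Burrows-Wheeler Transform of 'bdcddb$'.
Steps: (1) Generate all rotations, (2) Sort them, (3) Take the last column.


Rotations (sorted):
  0: $bdcddb -> last char: b
  1: b$bdcdd -> last char: d
  2: bdcddb$ -> last char: $
  3: cddb$bd -> last char: d
  4: db$bdcd -> last char: d
  5: dcddb$b -> last char: b
  6: ddb$bdc -> last char: c


BWT = bd$ddbc


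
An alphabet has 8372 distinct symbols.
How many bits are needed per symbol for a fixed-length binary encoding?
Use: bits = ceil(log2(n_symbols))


log2(8372) = 13.0314
Bracket: 2^13 = 8192 < 8372 <= 2^14 = 16384
So ceil(log2(8372)) = 14

bits = ceil(log2(8372)) = ceil(13.0314) = 14 bits


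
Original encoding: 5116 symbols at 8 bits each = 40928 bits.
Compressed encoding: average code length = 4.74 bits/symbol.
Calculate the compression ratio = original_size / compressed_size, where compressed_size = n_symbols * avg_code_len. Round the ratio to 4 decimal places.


original_size = n_symbols * orig_bits = 5116 * 8 = 40928 bits
compressed_size = n_symbols * avg_code_len = 5116 * 4.74 = 24249.84 bits
ratio = original_size / compressed_size = 40928 / 24249.84 = 1.6878

Compression ratio = 1.6878


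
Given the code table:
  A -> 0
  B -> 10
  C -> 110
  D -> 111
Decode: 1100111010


Decoding:
110 -> C
0 -> A
111 -> D
0 -> A
10 -> B


Result: CADAB


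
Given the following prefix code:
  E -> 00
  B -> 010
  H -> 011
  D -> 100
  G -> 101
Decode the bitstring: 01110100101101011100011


Decoding step by step:
Bits 011 -> H
Bits 101 -> G
Bits 00 -> E
Bits 101 -> G
Bits 101 -> G
Bits 011 -> H
Bits 100 -> D
Bits 011 -> H


Decoded message: HGEGGHDH


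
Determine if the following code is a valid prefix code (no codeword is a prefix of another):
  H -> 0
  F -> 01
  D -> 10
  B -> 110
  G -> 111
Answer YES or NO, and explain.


Checking each pair (does one codeword prefix another?):
  H='0' vs F='01': prefix -- VIOLATION

NO -- this is NOT a valid prefix code. H (0) is a prefix of F (01).


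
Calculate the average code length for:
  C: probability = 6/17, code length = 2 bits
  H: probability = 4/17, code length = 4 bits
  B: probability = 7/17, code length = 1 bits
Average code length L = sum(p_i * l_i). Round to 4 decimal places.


Weighted contributions p_i * l_i:
  C: (6/17) * 2 = 12/17
  H: (4/17) * 4 = 16/17
  B: (7/17) * 1 = 7/17
Sum = (12 + 16 + 7)/17 = 35/17

L = 35/17 = 2.0588 bits/symbol


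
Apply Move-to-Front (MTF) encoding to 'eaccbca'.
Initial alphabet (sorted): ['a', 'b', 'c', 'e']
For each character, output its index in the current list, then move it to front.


MTF encoding:
'e': index 3 in ['a', 'b', 'c', 'e'] -> ['e', 'a', 'b', 'c']
'a': index 1 in ['e', 'a', 'b', 'c'] -> ['a', 'e', 'b', 'c']
'c': index 3 in ['a', 'e', 'b', 'c'] -> ['c', 'a', 'e', 'b']
'c': index 0 in ['c', 'a', 'e', 'b'] -> ['c', 'a', 'e', 'b']
'b': index 3 in ['c', 'a', 'e', 'b'] -> ['b', 'c', 'a', 'e']
'c': index 1 in ['b', 'c', 'a', 'e'] -> ['c', 'b', 'a', 'e']
'a': index 2 in ['c', 'b', 'a', 'e'] -> ['a', 'c', 'b', 'e']


Output: [3, 1, 3, 0, 3, 1, 2]


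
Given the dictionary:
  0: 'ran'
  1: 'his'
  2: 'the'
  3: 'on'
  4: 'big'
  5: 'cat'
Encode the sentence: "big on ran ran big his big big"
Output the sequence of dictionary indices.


Look up each word in the dictionary:
  'big' -> 4
  'on' -> 3
  'ran' -> 0
  'ran' -> 0
  'big' -> 4
  'his' -> 1
  'big' -> 4
  'big' -> 4

Encoded: [4, 3, 0, 0, 4, 1, 4, 4]


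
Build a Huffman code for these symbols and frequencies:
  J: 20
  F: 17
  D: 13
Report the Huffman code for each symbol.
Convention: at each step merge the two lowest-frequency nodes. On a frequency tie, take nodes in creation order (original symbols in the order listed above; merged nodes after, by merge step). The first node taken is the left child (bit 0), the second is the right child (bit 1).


Huffman tree construction:
Step 1: Merge D(13) + F(17) = 30
Step 2: Merge J(20) + (D+F)(30) = 50
Read each symbol's code off the tree from the root (left child = 0, right child = 1).

Codes:
  J: 0 (length 1)
  F: 11 (length 2)
  D: 10 (length 2)
Average code length: 80/50 = 1.6000 bits/symbol


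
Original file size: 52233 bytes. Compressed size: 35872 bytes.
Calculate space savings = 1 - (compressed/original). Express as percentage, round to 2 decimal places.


ratio = compressed/original = 35872/52233 = 0.686769
savings = 1 - ratio = 1 - 0.686769 = 0.313231
as a percentage: 0.313231 * 100 = 31.32%

Space savings = 1 - 35872/52233 = 31.32%


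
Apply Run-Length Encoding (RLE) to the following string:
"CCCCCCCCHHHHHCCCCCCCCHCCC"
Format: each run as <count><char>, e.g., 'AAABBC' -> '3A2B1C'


Scanning runs left to right:
  i=0: run of 'C' x 8 -> '8C'
  i=8: run of 'H' x 5 -> '5H'
  i=13: run of 'C' x 8 -> '8C'
  i=21: run of 'H' x 1 -> '1H'
  i=22: run of 'C' x 3 -> '3C'

RLE = 8C5H8C1H3C


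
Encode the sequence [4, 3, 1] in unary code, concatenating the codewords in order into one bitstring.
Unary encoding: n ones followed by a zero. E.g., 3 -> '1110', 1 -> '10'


Encode each number as n ones followed by a terminating 0:
  4 -> 11110 (5 bits)
  3 -> 1110 (4 bits)
  1 -> 10 (2 bits)
Total length = 5 + 4 + 2 = 11 bits.

Unary([4, 3, 1]) = 11110111010 (11 bits)


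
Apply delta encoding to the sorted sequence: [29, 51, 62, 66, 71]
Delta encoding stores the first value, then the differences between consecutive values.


First value: 29
Deltas:
  51 - 29 = 22
  62 - 51 = 11
  66 - 62 = 4
  71 - 66 = 5


Delta encoded: [29, 22, 11, 4, 5]


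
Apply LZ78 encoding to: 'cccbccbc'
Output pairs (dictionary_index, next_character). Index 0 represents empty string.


LZ78 encoding steps:
Dictionary: {0: ''}
Step 1: w='' (idx 0), next='c' -> output (0, 'c'), add 'c' as idx 1
Step 2: w='c' (idx 1), next='c' -> output (1, 'c'), add 'cc' as idx 2
Step 3: w='' (idx 0), next='b' -> output (0, 'b'), add 'b' as idx 3
Step 4: w='cc' (idx 2), next='b' -> output (2, 'b'), add 'ccb' as idx 4
Step 5: w='c' (idx 1), end of input -> output (1, '')


Encoded: [(0, 'c'), (1, 'c'), (0, 'b'), (2, 'b'), (1, '')]


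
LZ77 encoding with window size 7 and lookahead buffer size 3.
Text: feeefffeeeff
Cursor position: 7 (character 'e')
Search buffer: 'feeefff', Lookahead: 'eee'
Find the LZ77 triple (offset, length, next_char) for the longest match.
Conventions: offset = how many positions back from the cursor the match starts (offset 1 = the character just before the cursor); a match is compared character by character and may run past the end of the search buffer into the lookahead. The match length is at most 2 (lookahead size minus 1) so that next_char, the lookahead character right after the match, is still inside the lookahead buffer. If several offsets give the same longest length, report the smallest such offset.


Try each offset into the search buffer:
  offset=1 (pos 6, char 'f'): match length 0
  offset=2 (pos 5, char 'f'): match length 0
  offset=3 (pos 4, char 'f'): match length 0
  offset=4 (pos 3, char 'e'): match length 1
  offset=5 (pos 2, char 'e'): match length 2
  offset=6 (pos 1, char 'e'): match length 2
  offset=7 (pos 0, char 'f'): match length 0
Longest match has length 2, found at offsets 5, 6; take the smallest, offset 5.
next_char = character at position 7 + 2 = 9 -> 'e'

Best match: offset=5, length=2 (matching 'ee' starting at position 2)
LZ77 triple: (5, 2, 'e')


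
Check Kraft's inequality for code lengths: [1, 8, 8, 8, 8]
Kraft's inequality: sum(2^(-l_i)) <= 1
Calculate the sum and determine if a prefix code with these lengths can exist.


Sum = 2^(-1) + 2^(-8) + 2^(-8) + 2^(-8) + 2^(-8)
    = 0.5 + 0.00390625 + 0.00390625 + 0.00390625 + 0.00390625
    = 132/256 = 0.515625
Since 0.515625 <= 1, Kraft's inequality IS satisfied.
A prefix code with these lengths CAN exist.

Kraft sum = 0.515625. Satisfied.


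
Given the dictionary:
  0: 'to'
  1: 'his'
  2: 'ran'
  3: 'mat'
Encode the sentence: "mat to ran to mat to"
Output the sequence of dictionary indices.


Look up each word in the dictionary:
  'mat' -> 3
  'to' -> 0
  'ran' -> 2
  'to' -> 0
  'mat' -> 3
  'to' -> 0

Encoded: [3, 0, 2, 0, 3, 0]


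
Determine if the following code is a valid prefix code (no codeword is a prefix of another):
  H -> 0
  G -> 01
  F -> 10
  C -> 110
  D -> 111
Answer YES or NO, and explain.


Checking each pair (does one codeword prefix another?):
  H='0' vs G='01': prefix -- VIOLATION

NO -- this is NOT a valid prefix code. H (0) is a prefix of G (01).


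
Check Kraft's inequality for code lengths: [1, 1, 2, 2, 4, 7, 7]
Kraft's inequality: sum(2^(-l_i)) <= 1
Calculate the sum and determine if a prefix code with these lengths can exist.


Sum = 2^(-1) + 2^(-1) + 2^(-2) + 2^(-2) + 2^(-4) + 2^(-7) + 2^(-7)
    = 0.5 + 0.5 + 0.25 + 0.25 + 0.0625 + 0.0078125 + 0.0078125
    = 202/128 = 1.578125
Since 1.578125 > 1, Kraft's inequality is NOT satisfied.
A prefix code with these lengths CANNOT exist.

Kraft sum = 1.578125. Not satisfied.


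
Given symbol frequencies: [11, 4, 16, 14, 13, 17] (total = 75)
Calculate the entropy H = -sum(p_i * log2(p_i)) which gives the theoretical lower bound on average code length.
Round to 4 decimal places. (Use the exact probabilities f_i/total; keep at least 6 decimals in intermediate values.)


Per-symbol terms -p_i * log2(p_i) with p_i = f_i/75:
  p = 11/75 = 0.146667: log2(p) = -2.769387, -p*log2(p) = 0.406177
  p = 4/75 = 0.053333: log2(p) = -4.228819, -p*log2(p) = 0.225537
  p = 16/75 = 0.213333: log2(p) = -2.228819, -p*log2(p) = 0.475481
  p = 14/75 = 0.186667: log2(p) = -2.421464, -p*log2(p) = 0.452007
  p = 13/75 = 0.173333: log2(p) = -2.528379, -p*log2(p) = 0.438252
  p = 17/75 = 0.226667: log2(p) = -2.141356, -p*log2(p) = 0.485374
H = 0.406177 + 0.225537 + 0.475481 + 0.452007 + 0.438252 + 0.485374 = 2.482828

H = 2.4828 bits/symbol


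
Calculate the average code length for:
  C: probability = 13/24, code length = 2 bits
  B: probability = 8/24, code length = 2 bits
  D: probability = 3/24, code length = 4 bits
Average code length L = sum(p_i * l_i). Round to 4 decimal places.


Weighted contributions p_i * l_i:
  C: (13/24) * 2 = 26/24
  B: (8/24) * 2 = 16/24
  D: (3/24) * 4 = 12/24
Sum = (26 + 16 + 12)/24 = 54/24

L = 54/24 = 2.2500 bits/symbol


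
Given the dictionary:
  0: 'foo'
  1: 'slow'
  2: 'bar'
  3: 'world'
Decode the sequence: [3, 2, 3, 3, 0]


Look up each index in the dictionary:
  3 -> 'world'
  2 -> 'bar'
  3 -> 'world'
  3 -> 'world'
  0 -> 'foo'

Decoded: "world bar world world foo"


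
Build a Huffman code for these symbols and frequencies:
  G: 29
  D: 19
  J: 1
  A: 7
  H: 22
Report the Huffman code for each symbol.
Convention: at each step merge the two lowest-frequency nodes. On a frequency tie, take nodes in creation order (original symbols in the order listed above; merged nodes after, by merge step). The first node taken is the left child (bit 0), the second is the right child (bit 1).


Huffman tree construction:
Step 1: Merge J(1) + A(7) = 8
Step 2: Merge (J+A)(8) + D(19) = 27
Step 3: Merge H(22) + ((J+A)+D)(27) = 49
Step 4: Merge G(29) + (H+((J+A)+D))(49) = 78
Read each symbol's code off the tree from the root (left child = 0, right child = 1).

Codes:
  G: 0 (length 1)
  D: 111 (length 3)
  J: 1100 (length 4)
  A: 1101 (length 4)
  H: 10 (length 2)
Average code length: 162/78 = 2.0769 bits/symbol
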